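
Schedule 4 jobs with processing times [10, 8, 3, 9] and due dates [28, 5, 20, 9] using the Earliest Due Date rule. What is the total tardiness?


Sort by due date (EDD order): [(8, 5), (9, 9), (3, 20), (10, 28)]
Compute completion times and tardiness:
  Job 1: p=8, d=5, C=8, tardiness=max(0,8-5)=3
  Job 2: p=9, d=9, C=17, tardiness=max(0,17-9)=8
  Job 3: p=3, d=20, C=20, tardiness=max(0,20-20)=0
  Job 4: p=10, d=28, C=30, tardiness=max(0,30-28)=2
Total tardiness = 13

13


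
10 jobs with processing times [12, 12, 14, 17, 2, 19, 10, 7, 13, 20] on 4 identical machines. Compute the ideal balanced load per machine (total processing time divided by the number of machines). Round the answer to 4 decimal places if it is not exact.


Total processing time = 12 + 12 + 14 + 17 + 2 + 19 + 10 + 7 + 13 + 20 = 126
Number of machines = 4
Ideal balanced load = 126 / 4 = 31.5

31.5


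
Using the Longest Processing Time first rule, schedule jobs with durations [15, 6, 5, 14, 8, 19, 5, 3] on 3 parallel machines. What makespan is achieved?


Sort jobs in decreasing order (LPT): [19, 15, 14, 8, 6, 5, 5, 3]
Assign each job to the least loaded machine:
  Machine 1: jobs [19, 5], load = 24
  Machine 2: jobs [15, 6, 5], load = 26
  Machine 3: jobs [14, 8, 3], load = 25
Makespan = max load = 26

26


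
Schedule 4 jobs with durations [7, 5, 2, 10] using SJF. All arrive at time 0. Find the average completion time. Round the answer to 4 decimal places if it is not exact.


SJF order (ascending): [2, 5, 7, 10]
Completion times:
  Job 1: burst=2, C=2
  Job 2: burst=5, C=7
  Job 3: burst=7, C=14
  Job 4: burst=10, C=24
Average completion = 47/4 = 11.75

11.75


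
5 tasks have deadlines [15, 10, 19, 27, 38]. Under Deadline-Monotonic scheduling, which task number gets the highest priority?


Sort tasks by relative deadline (ascending):
  Task 2: deadline = 10
  Task 1: deadline = 15
  Task 3: deadline = 19
  Task 4: deadline = 27
  Task 5: deadline = 38
Priority order (highest first): [2, 1, 3, 4, 5]
Highest priority task = 2

2


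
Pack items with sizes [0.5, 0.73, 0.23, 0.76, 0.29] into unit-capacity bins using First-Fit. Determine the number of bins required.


Place items sequentially using First-Fit:
  Item 0.5 -> new Bin 1
  Item 0.73 -> new Bin 2
  Item 0.23 -> Bin 1 (now 0.73)
  Item 0.76 -> new Bin 3
  Item 0.29 -> new Bin 4
Total bins used = 4

4


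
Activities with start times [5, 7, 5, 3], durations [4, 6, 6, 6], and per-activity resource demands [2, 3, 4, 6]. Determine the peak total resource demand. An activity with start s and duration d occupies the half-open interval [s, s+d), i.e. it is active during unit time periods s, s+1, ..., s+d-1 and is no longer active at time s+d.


Each activity i is active on [start_i, start_i + duration_i).
Compute total resource usage per time slot:
  t=0: active resources = [], total = 0
  t=1: active resources = [], total = 0
  t=2: active resources = [], total = 0
  t=3: active resources = [6], total = 6
  t=4: active resources = [6], total = 6
  t=5: active resources = [2, 4, 6], total = 12
  t=6: active resources = [2, 4, 6], total = 12
  t=7: active resources = [2, 3, 4, 6], total = 15
  t=8: active resources = [2, 3, 4, 6], total = 15
  t=9: active resources = [3, 4], total = 7
  t=10: active resources = [3, 4], total = 7
  t=11: active resources = [3], total = 3
  t=12: active resources = [3], total = 3
Peak resource demand = 15

15


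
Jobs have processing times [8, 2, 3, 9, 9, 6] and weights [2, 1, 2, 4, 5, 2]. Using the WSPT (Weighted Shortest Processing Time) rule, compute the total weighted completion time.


Compute p/w ratios and sort ascending (WSPT): [(3, 2), (9, 5), (2, 1), (9, 4), (6, 2), (8, 2)]
Compute weighted completion times:
  Job (p=3,w=2): C=3, w*C=2*3=6
  Job (p=9,w=5): C=12, w*C=5*12=60
  Job (p=2,w=1): C=14, w*C=1*14=14
  Job (p=9,w=4): C=23, w*C=4*23=92
  Job (p=6,w=2): C=29, w*C=2*29=58
  Job (p=8,w=2): C=37, w*C=2*37=74
Total weighted completion time = 304

304


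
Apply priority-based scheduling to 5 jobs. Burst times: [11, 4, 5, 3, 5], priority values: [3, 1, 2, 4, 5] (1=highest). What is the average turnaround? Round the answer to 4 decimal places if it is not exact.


Sort by priority (ascending = highest first):
Order: [(1, 4), (2, 5), (3, 11), (4, 3), (5, 5)]
Completion times:
  Priority 1, burst=4, C=4
  Priority 2, burst=5, C=9
  Priority 3, burst=11, C=20
  Priority 4, burst=3, C=23
  Priority 5, burst=5, C=28
Average turnaround = 84/5 = 16.8

16.8


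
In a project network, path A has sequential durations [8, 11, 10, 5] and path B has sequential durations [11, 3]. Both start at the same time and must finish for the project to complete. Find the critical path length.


Path A total = 8 + 11 + 10 + 5 = 34
Path B total = 11 + 3 = 14
Critical path = longest path = max(34, 14) = 34

34


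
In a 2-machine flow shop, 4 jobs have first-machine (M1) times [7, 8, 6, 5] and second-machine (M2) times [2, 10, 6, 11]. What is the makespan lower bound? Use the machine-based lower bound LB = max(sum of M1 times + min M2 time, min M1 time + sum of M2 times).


LB1 = sum(M1 times) + min(M2 times) = 26 + 2 = 28
LB2 = min(M1 times) + sum(M2 times) = 5 + 29 = 34
Lower bound = max(LB1, LB2) = max(28, 34) = 34

34


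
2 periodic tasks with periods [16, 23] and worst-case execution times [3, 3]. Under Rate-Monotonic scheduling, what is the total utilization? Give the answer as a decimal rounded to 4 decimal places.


Compute individual utilizations (exact fractions):
  Task 1: C/T = 3/16 (approx. 0.1875)
  Task 2: C/T = 3/23 (approx. 0.1304)
Total utilization U = 3/16 + 3/23 = 117/368
Rounded to 4 decimal places: U = 0.3179
RM (Liu & Layland) bound for 2 tasks = 0.828427; compare with U = 117/368 (approx. 0.317935)
U <= bound, so schedulable by RM sufficient condition.

0.3179


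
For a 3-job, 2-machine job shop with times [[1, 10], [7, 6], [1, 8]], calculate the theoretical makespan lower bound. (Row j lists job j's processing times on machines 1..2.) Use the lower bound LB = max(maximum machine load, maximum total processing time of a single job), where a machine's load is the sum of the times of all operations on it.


Machine loads:
  Machine 1: 1 + 7 + 1 = 9
  Machine 2: 10 + 6 + 8 = 24
Max machine load = 24
Job totals:
  Job 1: 11
  Job 2: 13
  Job 3: 9
Max job total = 13
Lower bound = max(24, 13) = 24

24


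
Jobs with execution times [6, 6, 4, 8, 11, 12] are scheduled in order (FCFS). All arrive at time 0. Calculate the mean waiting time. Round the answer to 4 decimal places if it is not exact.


FCFS order (as given): [6, 6, 4, 8, 11, 12]
Waiting times:
  Job 1: wait = 0
  Job 2: wait = 6
  Job 3: wait = 12
  Job 4: wait = 16
  Job 5: wait = 24
  Job 6: wait = 35
Sum of waiting times = 93
Average waiting time = 93/6 = 15.5

15.5


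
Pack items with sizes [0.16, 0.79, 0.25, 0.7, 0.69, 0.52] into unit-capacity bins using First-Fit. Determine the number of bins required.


Place items sequentially using First-Fit:
  Item 0.16 -> new Bin 1
  Item 0.79 -> Bin 1 (now 0.95)
  Item 0.25 -> new Bin 2
  Item 0.7 -> Bin 2 (now 0.95)
  Item 0.69 -> new Bin 3
  Item 0.52 -> new Bin 4
Total bins used = 4

4


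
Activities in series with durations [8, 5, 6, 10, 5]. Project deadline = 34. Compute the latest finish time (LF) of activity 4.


LF(activity 4) = deadline - sum of successor durations
Successors: activities 5 through 5 with durations [5]
Sum of successor durations = 5
LF = 34 - 5 = 29

29


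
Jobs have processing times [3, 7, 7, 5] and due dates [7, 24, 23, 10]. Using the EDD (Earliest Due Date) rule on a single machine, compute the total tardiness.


Sort by due date (EDD order): [(3, 7), (5, 10), (7, 23), (7, 24)]
Compute completion times and tardiness:
  Job 1: p=3, d=7, C=3, tardiness=max(0,3-7)=0
  Job 2: p=5, d=10, C=8, tardiness=max(0,8-10)=0
  Job 3: p=7, d=23, C=15, tardiness=max(0,15-23)=0
  Job 4: p=7, d=24, C=22, tardiness=max(0,22-24)=0
Total tardiness = 0

0


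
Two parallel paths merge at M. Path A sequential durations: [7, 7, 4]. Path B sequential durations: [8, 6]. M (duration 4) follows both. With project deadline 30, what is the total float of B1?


Forward pass: ES(B1) = sum of predecessors on chain B = 0
EF = ES + duration = 0 + 8 = 8
Backward pass: LF(M) = deadline = 30; LS(M) = 30 - 4 = 26
LF(B1) = LS(M) - sum(successors on chain B) = 26 - 6 = 20
LS = LF - duration = 20 - 8 = 12
Total float = LS - ES = 12 - 0 = 12

12


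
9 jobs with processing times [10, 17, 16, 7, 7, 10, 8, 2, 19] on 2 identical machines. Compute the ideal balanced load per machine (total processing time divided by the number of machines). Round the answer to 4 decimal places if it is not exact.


Total processing time = 10 + 17 + 16 + 7 + 7 + 10 + 8 + 2 + 19 = 96
Number of machines = 2
Ideal balanced load = 96 / 2 = 48.0

48.0


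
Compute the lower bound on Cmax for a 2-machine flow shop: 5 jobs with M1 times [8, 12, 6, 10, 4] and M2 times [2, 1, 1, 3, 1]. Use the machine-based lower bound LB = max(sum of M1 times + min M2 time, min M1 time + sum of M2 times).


LB1 = sum(M1 times) + min(M2 times) = 40 + 1 = 41
LB2 = min(M1 times) + sum(M2 times) = 4 + 8 = 12
Lower bound = max(LB1, LB2) = max(41, 12) = 41

41


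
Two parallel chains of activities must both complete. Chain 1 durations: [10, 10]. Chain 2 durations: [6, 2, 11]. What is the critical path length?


Path A total = 10 + 10 = 20
Path B total = 6 + 2 + 11 = 19
Critical path = longest path = max(20, 19) = 20

20


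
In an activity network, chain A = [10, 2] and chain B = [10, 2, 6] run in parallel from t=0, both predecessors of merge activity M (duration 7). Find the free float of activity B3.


ES(B3) = sum of predecessors on chain B = 12
EF(B3) = ES + duration = 12 + 6 = 18
Successor of B3 is M. ES(M) = max(sum(A), sum(B)) = max(12, 18) = 18
Free float = ES(successor) - EF(current) = 18 - 18 = 0

0


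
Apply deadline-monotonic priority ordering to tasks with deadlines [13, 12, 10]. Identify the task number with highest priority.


Sort tasks by relative deadline (ascending):
  Task 3: deadline = 10
  Task 2: deadline = 12
  Task 1: deadline = 13
Priority order (highest first): [3, 2, 1]
Highest priority task = 3

3


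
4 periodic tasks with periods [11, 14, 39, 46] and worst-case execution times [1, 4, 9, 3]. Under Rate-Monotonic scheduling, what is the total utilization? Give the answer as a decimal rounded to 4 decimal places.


Compute individual utilizations (exact fractions):
  Task 1: C/T = 1/11 (approx. 0.0909)
  Task 2: C/T = 4/14 = 2/7 (approx. 0.2857)
  Task 3: C/T = 9/39 = 3/13 (approx. 0.2308)
  Task 4: C/T = 3/46 (approx. 0.0652)
Total utilization U = 1/11 + 2/7 + 3/13 + 3/46 = 30971/46046
Rounded to 4 decimal places: U = 0.6726
RM (Liu & Layland) bound for 4 tasks = 0.756828; compare with U = 30971/46046 (approx. 0.672610)
U <= bound, so schedulable by RM sufficient condition.

0.6726


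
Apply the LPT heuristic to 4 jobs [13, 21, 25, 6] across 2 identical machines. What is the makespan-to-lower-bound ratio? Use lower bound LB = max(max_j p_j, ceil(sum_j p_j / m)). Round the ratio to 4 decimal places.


LPT order: [25, 21, 13, 6]
Machine loads after assignment: [31, 34]
LPT makespan = 34
Lower bound = max(max_job, ceil(total/2)) = max(25, 33) = 33
Ratio = 34 / 33 = 1.0303

1.0303


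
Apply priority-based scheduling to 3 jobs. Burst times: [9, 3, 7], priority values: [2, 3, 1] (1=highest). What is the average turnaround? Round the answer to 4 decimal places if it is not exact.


Sort by priority (ascending = highest first):
Order: [(1, 7), (2, 9), (3, 3)]
Completion times:
  Priority 1, burst=7, C=7
  Priority 2, burst=9, C=16
  Priority 3, burst=3, C=19
Average turnaround = 42/3 = 14.0

14.0


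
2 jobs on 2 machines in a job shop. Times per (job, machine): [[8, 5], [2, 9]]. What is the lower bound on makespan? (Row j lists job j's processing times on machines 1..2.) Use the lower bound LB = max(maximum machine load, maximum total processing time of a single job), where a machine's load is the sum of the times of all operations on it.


Machine loads:
  Machine 1: 8 + 2 = 10
  Machine 2: 5 + 9 = 14
Max machine load = 14
Job totals:
  Job 1: 13
  Job 2: 11
Max job total = 13
Lower bound = max(14, 13) = 14

14


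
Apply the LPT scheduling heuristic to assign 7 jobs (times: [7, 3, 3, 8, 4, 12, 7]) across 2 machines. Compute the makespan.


Sort jobs in decreasing order (LPT): [12, 8, 7, 7, 4, 3, 3]
Assign each job to the least loaded machine:
  Machine 1: jobs [12, 7, 3], load = 22
  Machine 2: jobs [8, 7, 4, 3], load = 22
Makespan = max load = 22

22


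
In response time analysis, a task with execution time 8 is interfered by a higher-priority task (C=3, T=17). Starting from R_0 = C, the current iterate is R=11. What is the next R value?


R_next = C + ceil(R_prev / T_hp) * C_hp
ceil(11 / 17) = ceil(0.6471) = 1
Interference = 1 * 3 = 3
R_next = 8 + 3 = 11
R_next = R_prev, so the iteration has converged (response time = 11).

11


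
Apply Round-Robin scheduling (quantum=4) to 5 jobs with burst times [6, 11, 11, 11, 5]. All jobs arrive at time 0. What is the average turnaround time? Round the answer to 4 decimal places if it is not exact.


Time quantum = 4
Execution trace:
  J1 runs 4 units, time = 4
  J2 runs 4 units, time = 8
  J3 runs 4 units, time = 12
  J4 runs 4 units, time = 16
  J5 runs 4 units, time = 20
  J1 runs 2 units, time = 22
  J2 runs 4 units, time = 26
  J3 runs 4 units, time = 30
  J4 runs 4 units, time = 34
  J5 runs 1 units, time = 35
  J2 runs 3 units, time = 38
  J3 runs 3 units, time = 41
  J4 runs 3 units, time = 44
Finish times: [22, 38, 41, 44, 35]
Average turnaround = 180/5 = 36.0

36.0


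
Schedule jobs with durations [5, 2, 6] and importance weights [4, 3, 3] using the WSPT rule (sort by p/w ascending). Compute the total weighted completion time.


Compute p/w ratios and sort ascending (WSPT): [(2, 3), (5, 4), (6, 3)]
Compute weighted completion times:
  Job (p=2,w=3): C=2, w*C=3*2=6
  Job (p=5,w=4): C=7, w*C=4*7=28
  Job (p=6,w=3): C=13, w*C=3*13=39
Total weighted completion time = 73

73


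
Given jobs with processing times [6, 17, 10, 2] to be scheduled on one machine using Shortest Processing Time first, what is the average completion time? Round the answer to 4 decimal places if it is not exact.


Sort jobs by processing time (SPT order): [2, 6, 10, 17]
Compute completion times sequentially:
  Job 1: processing = 2, completes at 2
  Job 2: processing = 6, completes at 8
  Job 3: processing = 10, completes at 18
  Job 4: processing = 17, completes at 35
Sum of completion times = 63
Average completion time = 63/4 = 15.75

15.75


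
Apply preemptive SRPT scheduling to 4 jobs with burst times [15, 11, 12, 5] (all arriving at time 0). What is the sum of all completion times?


Since all jobs arrive at t=0, SRPT equals SPT ordering.
SPT order: [5, 11, 12, 15]
Completion times:
  Job 1: p=5, C=5
  Job 2: p=11, C=16
  Job 3: p=12, C=28
  Job 4: p=15, C=43
Total completion time = 5 + 16 + 28 + 43 = 92

92


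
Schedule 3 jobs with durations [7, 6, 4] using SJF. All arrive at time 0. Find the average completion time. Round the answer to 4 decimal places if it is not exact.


SJF order (ascending): [4, 6, 7]
Completion times:
  Job 1: burst=4, C=4
  Job 2: burst=6, C=10
  Job 3: burst=7, C=17
Average completion = 31/3 = 10.3333

10.3333


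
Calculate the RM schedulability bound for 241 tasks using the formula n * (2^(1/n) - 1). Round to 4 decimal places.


Compute 2^(1/241) = 1.0028802694
Subtract 1: 1.0028802694 - 1 = 0.0028802694
Multiply by n: 241 * 0.0028802694 = 0.6941449254
Round to 4 dp: 0.6941

0.6941


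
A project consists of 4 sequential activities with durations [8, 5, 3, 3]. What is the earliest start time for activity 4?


Activity 4 starts after activities 1 through 3 complete.
Predecessor durations: [8, 5, 3]
ES = 8 + 5 + 3 = 16

16


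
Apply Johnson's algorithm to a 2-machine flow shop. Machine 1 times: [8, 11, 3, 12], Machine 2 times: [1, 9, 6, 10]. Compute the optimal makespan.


Apply Johnson's rule:
  Group 1 (a <= b): [(3, 3, 6)]
  Group 2 (a > b): [(4, 12, 10), (2, 11, 9), (1, 8, 1)]
Optimal job order: [3, 4, 2, 1]
Schedule:
  Job 3: M1 done at 3, M2 done at 9
  Job 4: M1 done at 15, M2 done at 25
  Job 2: M1 done at 26, M2 done at 35
  Job 1: M1 done at 34, M2 done at 36
Makespan = 36

36


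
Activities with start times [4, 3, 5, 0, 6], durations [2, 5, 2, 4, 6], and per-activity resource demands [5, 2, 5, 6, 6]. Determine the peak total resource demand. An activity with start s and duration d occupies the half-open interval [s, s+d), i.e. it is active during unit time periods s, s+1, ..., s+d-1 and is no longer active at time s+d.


Each activity i is active on [start_i, start_i + duration_i).
Compute total resource usage per time slot:
  t=0: active resources = [6], total = 6
  t=1: active resources = [6], total = 6
  t=2: active resources = [6], total = 6
  t=3: active resources = [2, 6], total = 8
  t=4: active resources = [5, 2], total = 7
  t=5: active resources = [5, 2, 5], total = 12
  t=6: active resources = [2, 5, 6], total = 13
  t=7: active resources = [2, 6], total = 8
  t=8: active resources = [6], total = 6
  t=9: active resources = [6], total = 6
  t=10: active resources = [6], total = 6
  t=11: active resources = [6], total = 6
Peak resource demand = 13

13


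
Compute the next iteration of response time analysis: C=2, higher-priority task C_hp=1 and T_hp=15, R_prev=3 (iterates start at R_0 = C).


R_next = C + ceil(R_prev / T_hp) * C_hp
ceil(3 / 15) = ceil(0.2) = 1
Interference = 1 * 1 = 1
R_next = 2 + 1 = 3
R_next = R_prev, so the iteration has converged (response time = 3).

3


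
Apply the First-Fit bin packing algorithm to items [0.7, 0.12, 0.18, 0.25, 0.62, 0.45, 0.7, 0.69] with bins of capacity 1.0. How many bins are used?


Place items sequentially using First-Fit:
  Item 0.7 -> new Bin 1
  Item 0.12 -> Bin 1 (now 0.82)
  Item 0.18 -> Bin 1 (now 1.0)
  Item 0.25 -> new Bin 2
  Item 0.62 -> Bin 2 (now 0.87)
  Item 0.45 -> new Bin 3
  Item 0.7 -> new Bin 4
  Item 0.69 -> new Bin 5
Total bins used = 5

5


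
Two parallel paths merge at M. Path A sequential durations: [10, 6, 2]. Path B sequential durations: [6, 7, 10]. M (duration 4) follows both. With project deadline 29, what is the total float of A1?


Forward pass: ES(A1) = sum of predecessors on chain A = 0
EF = ES + duration = 0 + 10 = 10
Backward pass: LF(M) = deadline = 29; LS(M) = 29 - 4 = 25
LF(A1) = LS(M) - sum(successors on chain A) = 25 - 8 = 17
LS = LF - duration = 17 - 10 = 7
Total float = LS - ES = 7 - 0 = 7

7


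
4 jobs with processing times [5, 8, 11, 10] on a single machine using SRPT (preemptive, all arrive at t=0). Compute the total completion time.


Since all jobs arrive at t=0, SRPT equals SPT ordering.
SPT order: [5, 8, 10, 11]
Completion times:
  Job 1: p=5, C=5
  Job 2: p=8, C=13
  Job 3: p=10, C=23
  Job 4: p=11, C=34
Total completion time = 5 + 13 + 23 + 34 = 75

75


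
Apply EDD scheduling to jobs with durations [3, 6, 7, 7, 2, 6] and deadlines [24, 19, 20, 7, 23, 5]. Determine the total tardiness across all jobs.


Sort by due date (EDD order): [(6, 5), (7, 7), (6, 19), (7, 20), (2, 23), (3, 24)]
Compute completion times and tardiness:
  Job 1: p=6, d=5, C=6, tardiness=max(0,6-5)=1
  Job 2: p=7, d=7, C=13, tardiness=max(0,13-7)=6
  Job 3: p=6, d=19, C=19, tardiness=max(0,19-19)=0
  Job 4: p=7, d=20, C=26, tardiness=max(0,26-20)=6
  Job 5: p=2, d=23, C=28, tardiness=max(0,28-23)=5
  Job 6: p=3, d=24, C=31, tardiness=max(0,31-24)=7
Total tardiness = 25

25


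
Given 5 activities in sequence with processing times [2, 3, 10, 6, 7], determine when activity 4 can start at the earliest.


Activity 4 starts after activities 1 through 3 complete.
Predecessor durations: [2, 3, 10]
ES = 2 + 3 + 10 = 15

15


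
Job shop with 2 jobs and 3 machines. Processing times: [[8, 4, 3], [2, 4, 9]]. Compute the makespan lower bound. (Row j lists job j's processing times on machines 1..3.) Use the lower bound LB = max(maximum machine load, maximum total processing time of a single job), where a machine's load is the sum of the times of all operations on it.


Machine loads:
  Machine 1: 8 + 2 = 10
  Machine 2: 4 + 4 = 8
  Machine 3: 3 + 9 = 12
Max machine load = 12
Job totals:
  Job 1: 15
  Job 2: 15
Max job total = 15
Lower bound = max(12, 15) = 15

15


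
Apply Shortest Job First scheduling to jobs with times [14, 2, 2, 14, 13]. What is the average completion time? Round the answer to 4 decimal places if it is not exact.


SJF order (ascending): [2, 2, 13, 14, 14]
Completion times:
  Job 1: burst=2, C=2
  Job 2: burst=2, C=4
  Job 3: burst=13, C=17
  Job 4: burst=14, C=31
  Job 5: burst=14, C=45
Average completion = 99/5 = 19.8

19.8


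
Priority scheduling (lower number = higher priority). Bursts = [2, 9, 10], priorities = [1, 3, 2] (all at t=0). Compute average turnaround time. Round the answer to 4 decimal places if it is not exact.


Sort by priority (ascending = highest first):
Order: [(1, 2), (2, 10), (3, 9)]
Completion times:
  Priority 1, burst=2, C=2
  Priority 2, burst=10, C=12
  Priority 3, burst=9, C=21
Average turnaround = 35/3 = 11.6667

11.6667


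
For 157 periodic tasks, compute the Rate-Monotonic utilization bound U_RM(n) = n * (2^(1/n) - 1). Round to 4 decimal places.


Compute 2^(1/157) = 1.0044247104
Subtract 1: 1.0044247104 - 1 = 0.0044247104
Multiply by n: 157 * 0.0044247104 = 0.6946795328
Round to 4 dp: 0.6947

0.6947


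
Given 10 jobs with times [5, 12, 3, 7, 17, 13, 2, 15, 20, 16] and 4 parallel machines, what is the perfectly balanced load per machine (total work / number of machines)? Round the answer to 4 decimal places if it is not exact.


Total processing time = 5 + 12 + 3 + 7 + 17 + 13 + 2 + 15 + 20 + 16 = 110
Number of machines = 4
Ideal balanced load = 110 / 4 = 27.5

27.5


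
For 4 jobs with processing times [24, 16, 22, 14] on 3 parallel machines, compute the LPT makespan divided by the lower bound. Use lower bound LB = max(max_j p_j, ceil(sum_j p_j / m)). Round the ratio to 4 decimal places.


LPT order: [24, 22, 16, 14]
Machine loads after assignment: [24, 22, 30]
LPT makespan = 30
Lower bound = max(max_job, ceil(total/3)) = max(24, 26) = 26
Ratio = 30 / 26 = 1.1538

1.1538


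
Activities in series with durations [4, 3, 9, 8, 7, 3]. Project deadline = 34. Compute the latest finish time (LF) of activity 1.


LF(activity 1) = deadline - sum of successor durations
Successors: activities 2 through 6 with durations [3, 9, 8, 7, 3]
Sum of successor durations = 30
LF = 34 - 30 = 4

4


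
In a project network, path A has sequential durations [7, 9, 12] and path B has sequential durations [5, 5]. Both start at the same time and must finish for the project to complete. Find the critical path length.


Path A total = 7 + 9 + 12 = 28
Path B total = 5 + 5 = 10
Critical path = longest path = max(28, 10) = 28

28


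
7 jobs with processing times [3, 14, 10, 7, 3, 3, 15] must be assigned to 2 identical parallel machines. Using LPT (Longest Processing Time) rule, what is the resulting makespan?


Sort jobs in decreasing order (LPT): [15, 14, 10, 7, 3, 3, 3]
Assign each job to the least loaded machine:
  Machine 1: jobs [15, 7, 3, 3], load = 28
  Machine 2: jobs [14, 10, 3], load = 27
Makespan = max load = 28

28


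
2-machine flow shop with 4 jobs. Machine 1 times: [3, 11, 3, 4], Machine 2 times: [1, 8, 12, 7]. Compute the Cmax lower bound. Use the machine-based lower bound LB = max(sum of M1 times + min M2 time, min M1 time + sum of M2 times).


LB1 = sum(M1 times) + min(M2 times) = 21 + 1 = 22
LB2 = min(M1 times) + sum(M2 times) = 3 + 28 = 31
Lower bound = max(LB1, LB2) = max(22, 31) = 31

31


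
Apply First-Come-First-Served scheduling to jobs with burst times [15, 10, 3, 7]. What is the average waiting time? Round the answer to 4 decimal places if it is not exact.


FCFS order (as given): [15, 10, 3, 7]
Waiting times:
  Job 1: wait = 0
  Job 2: wait = 15
  Job 3: wait = 25
  Job 4: wait = 28
Sum of waiting times = 68
Average waiting time = 68/4 = 17.0

17.0


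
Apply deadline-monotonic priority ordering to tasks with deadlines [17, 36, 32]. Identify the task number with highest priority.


Sort tasks by relative deadline (ascending):
  Task 1: deadline = 17
  Task 3: deadline = 32
  Task 2: deadline = 36
Priority order (highest first): [1, 3, 2]
Highest priority task = 1

1


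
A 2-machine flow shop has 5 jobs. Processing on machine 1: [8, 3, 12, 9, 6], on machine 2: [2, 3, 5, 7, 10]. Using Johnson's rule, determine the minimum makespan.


Apply Johnson's rule:
  Group 1 (a <= b): [(2, 3, 3), (5, 6, 10)]
  Group 2 (a > b): [(4, 9, 7), (3, 12, 5), (1, 8, 2)]
Optimal job order: [2, 5, 4, 3, 1]
Schedule:
  Job 2: M1 done at 3, M2 done at 6
  Job 5: M1 done at 9, M2 done at 19
  Job 4: M1 done at 18, M2 done at 26
  Job 3: M1 done at 30, M2 done at 35
  Job 1: M1 done at 38, M2 done at 40
Makespan = 40

40


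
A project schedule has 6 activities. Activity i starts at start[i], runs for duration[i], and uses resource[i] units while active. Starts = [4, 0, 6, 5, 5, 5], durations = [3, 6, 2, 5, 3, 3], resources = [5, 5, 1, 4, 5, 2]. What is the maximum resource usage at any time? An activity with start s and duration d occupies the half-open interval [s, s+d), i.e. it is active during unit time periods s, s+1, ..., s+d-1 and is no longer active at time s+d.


Each activity i is active on [start_i, start_i + duration_i).
Compute total resource usage per time slot:
  t=0: active resources = [5], total = 5
  t=1: active resources = [5], total = 5
  t=2: active resources = [5], total = 5
  t=3: active resources = [5], total = 5
  t=4: active resources = [5, 5], total = 10
  t=5: active resources = [5, 5, 4, 5, 2], total = 21
  t=6: active resources = [5, 1, 4, 5, 2], total = 17
  t=7: active resources = [1, 4, 5, 2], total = 12
  t=8: active resources = [4], total = 4
  t=9: active resources = [4], total = 4
Peak resource demand = 21

21


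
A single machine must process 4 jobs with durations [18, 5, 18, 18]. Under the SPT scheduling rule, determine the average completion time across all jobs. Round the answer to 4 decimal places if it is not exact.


Sort jobs by processing time (SPT order): [5, 18, 18, 18]
Compute completion times sequentially:
  Job 1: processing = 5, completes at 5
  Job 2: processing = 18, completes at 23
  Job 3: processing = 18, completes at 41
  Job 4: processing = 18, completes at 59
Sum of completion times = 128
Average completion time = 128/4 = 32.0

32.0


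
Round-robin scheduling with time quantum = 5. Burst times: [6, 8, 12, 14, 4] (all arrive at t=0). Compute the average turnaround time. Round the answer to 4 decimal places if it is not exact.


Time quantum = 5
Execution trace:
  J1 runs 5 units, time = 5
  J2 runs 5 units, time = 10
  J3 runs 5 units, time = 15
  J4 runs 5 units, time = 20
  J5 runs 4 units, time = 24
  J1 runs 1 units, time = 25
  J2 runs 3 units, time = 28
  J3 runs 5 units, time = 33
  J4 runs 5 units, time = 38
  J3 runs 2 units, time = 40
  J4 runs 4 units, time = 44
Finish times: [25, 28, 40, 44, 24]
Average turnaround = 161/5 = 32.2

32.2


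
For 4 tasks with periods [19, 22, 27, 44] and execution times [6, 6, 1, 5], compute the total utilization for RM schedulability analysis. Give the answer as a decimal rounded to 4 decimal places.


Compute individual utilizations (exact fractions):
  Task 1: C/T = 6/19 (approx. 0.3158)
  Task 2: C/T = 6/22 = 3/11 (approx. 0.2727)
  Task 3: C/T = 1/27 (approx. 0.037)
  Task 4: C/T = 5/44 (approx. 0.1136)
Total utilization U = 6/19 + 3/11 + 1/27 + 5/44 = 16685/22572
Rounded to 4 decimal places: U = 0.7392
RM (Liu & Layland) bound for 4 tasks = 0.756828; compare with U = 16685/22572 (approx. 0.739190)
U <= bound, so schedulable by RM sufficient condition.

0.7392


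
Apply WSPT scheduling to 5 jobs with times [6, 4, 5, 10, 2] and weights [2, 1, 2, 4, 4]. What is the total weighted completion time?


Compute p/w ratios and sort ascending (WSPT): [(2, 4), (5, 2), (10, 4), (6, 2), (4, 1)]
Compute weighted completion times:
  Job (p=2,w=4): C=2, w*C=4*2=8
  Job (p=5,w=2): C=7, w*C=2*7=14
  Job (p=10,w=4): C=17, w*C=4*17=68
  Job (p=6,w=2): C=23, w*C=2*23=46
  Job (p=4,w=1): C=27, w*C=1*27=27
Total weighted completion time = 163

163


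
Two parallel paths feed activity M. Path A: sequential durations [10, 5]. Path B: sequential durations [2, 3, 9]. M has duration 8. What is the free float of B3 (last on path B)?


ES(B3) = sum of predecessors on chain B = 5
EF(B3) = ES + duration = 5 + 9 = 14
Successor of B3 is M. ES(M) = max(sum(A), sum(B)) = max(15, 14) = 15
Free float = ES(successor) - EF(current) = 15 - 14 = 1

1


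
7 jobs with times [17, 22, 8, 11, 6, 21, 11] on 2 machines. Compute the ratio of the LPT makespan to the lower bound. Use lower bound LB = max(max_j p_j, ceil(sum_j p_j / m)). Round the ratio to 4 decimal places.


LPT order: [22, 21, 17, 11, 11, 8, 6]
Machine loads after assignment: [50, 46]
LPT makespan = 50
Lower bound = max(max_job, ceil(total/2)) = max(22, 48) = 48
Ratio = 50 / 48 = 1.0417

1.0417


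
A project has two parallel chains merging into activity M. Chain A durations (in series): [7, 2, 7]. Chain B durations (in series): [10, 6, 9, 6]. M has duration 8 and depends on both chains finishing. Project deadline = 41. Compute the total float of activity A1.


Forward pass: ES(A1) = sum of predecessors on chain A = 0
EF = ES + duration = 0 + 7 = 7
Backward pass: LF(M) = deadline = 41; LS(M) = 41 - 8 = 33
LF(A1) = LS(M) - sum(successors on chain A) = 33 - 9 = 24
LS = LF - duration = 24 - 7 = 17
Total float = LS - ES = 17 - 0 = 17

17


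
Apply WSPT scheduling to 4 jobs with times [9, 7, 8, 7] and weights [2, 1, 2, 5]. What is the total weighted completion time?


Compute p/w ratios and sort ascending (WSPT): [(7, 5), (8, 2), (9, 2), (7, 1)]
Compute weighted completion times:
  Job (p=7,w=5): C=7, w*C=5*7=35
  Job (p=8,w=2): C=15, w*C=2*15=30
  Job (p=9,w=2): C=24, w*C=2*24=48
  Job (p=7,w=1): C=31, w*C=1*31=31
Total weighted completion time = 144

144


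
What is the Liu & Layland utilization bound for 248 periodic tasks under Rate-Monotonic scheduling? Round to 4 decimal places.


Compute 2^(1/248) = 1.0027988578
Subtract 1: 1.0027988578 - 1 = 0.0027988578
Multiply by n: 248 * 0.0027988578 = 0.6941167344
Round to 4 dp: 0.6941

0.6941


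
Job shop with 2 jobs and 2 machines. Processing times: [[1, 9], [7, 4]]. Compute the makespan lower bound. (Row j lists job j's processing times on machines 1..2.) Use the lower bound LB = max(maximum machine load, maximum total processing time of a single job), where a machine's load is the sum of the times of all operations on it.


Machine loads:
  Machine 1: 1 + 7 = 8
  Machine 2: 9 + 4 = 13
Max machine load = 13
Job totals:
  Job 1: 10
  Job 2: 11
Max job total = 11
Lower bound = max(13, 11) = 13

13


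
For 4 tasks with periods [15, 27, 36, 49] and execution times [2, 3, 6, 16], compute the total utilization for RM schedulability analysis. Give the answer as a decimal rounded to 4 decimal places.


Compute individual utilizations (exact fractions):
  Task 1: C/T = 2/15 (approx. 0.1333)
  Task 2: C/T = 3/27 = 1/9 (approx. 0.1111)
  Task 3: C/T = 6/36 = 1/6 (approx. 0.1667)
  Task 4: C/T = 16/49 (approx. 0.3265)
Total utilization U = 2/15 + 1/9 + 1/6 + 16/49 = 3253/4410
Rounded to 4 decimal places: U = 0.7376
RM (Liu & Layland) bound for 4 tasks = 0.756828; compare with U = 3253/4410 (approx. 0.737642)
U <= bound, so schedulable by RM sufficient condition.

0.7376


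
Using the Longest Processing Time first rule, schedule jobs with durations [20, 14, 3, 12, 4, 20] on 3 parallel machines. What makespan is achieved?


Sort jobs in decreasing order (LPT): [20, 20, 14, 12, 4, 3]
Assign each job to the least loaded machine:
  Machine 1: jobs [20, 4], load = 24
  Machine 2: jobs [20, 3], load = 23
  Machine 3: jobs [14, 12], load = 26
Makespan = max load = 26

26


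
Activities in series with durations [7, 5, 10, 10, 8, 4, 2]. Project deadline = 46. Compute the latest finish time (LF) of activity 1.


LF(activity 1) = deadline - sum of successor durations
Successors: activities 2 through 7 with durations [5, 10, 10, 8, 4, 2]
Sum of successor durations = 39
LF = 46 - 39 = 7

7


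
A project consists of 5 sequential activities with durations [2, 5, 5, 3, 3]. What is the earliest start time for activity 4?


Activity 4 starts after activities 1 through 3 complete.
Predecessor durations: [2, 5, 5]
ES = 2 + 5 + 5 = 12

12


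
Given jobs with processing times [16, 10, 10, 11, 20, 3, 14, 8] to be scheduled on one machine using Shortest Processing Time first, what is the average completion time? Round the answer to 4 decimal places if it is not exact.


Sort jobs by processing time (SPT order): [3, 8, 10, 10, 11, 14, 16, 20]
Compute completion times sequentially:
  Job 1: processing = 3, completes at 3
  Job 2: processing = 8, completes at 11
  Job 3: processing = 10, completes at 21
  Job 4: processing = 10, completes at 31
  Job 5: processing = 11, completes at 42
  Job 6: processing = 14, completes at 56
  Job 7: processing = 16, completes at 72
  Job 8: processing = 20, completes at 92
Sum of completion times = 328
Average completion time = 328/8 = 41.0

41.0


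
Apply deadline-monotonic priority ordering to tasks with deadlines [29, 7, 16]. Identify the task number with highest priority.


Sort tasks by relative deadline (ascending):
  Task 2: deadline = 7
  Task 3: deadline = 16
  Task 1: deadline = 29
Priority order (highest first): [2, 3, 1]
Highest priority task = 2

2


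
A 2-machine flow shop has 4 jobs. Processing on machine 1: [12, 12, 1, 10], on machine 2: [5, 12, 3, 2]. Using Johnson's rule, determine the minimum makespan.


Apply Johnson's rule:
  Group 1 (a <= b): [(3, 1, 3), (2, 12, 12)]
  Group 2 (a > b): [(1, 12, 5), (4, 10, 2)]
Optimal job order: [3, 2, 1, 4]
Schedule:
  Job 3: M1 done at 1, M2 done at 4
  Job 2: M1 done at 13, M2 done at 25
  Job 1: M1 done at 25, M2 done at 30
  Job 4: M1 done at 35, M2 done at 37
Makespan = 37

37


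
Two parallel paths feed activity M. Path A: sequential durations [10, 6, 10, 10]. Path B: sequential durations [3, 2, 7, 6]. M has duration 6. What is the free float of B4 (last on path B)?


ES(B4) = sum of predecessors on chain B = 12
EF(B4) = ES + duration = 12 + 6 = 18
Successor of B4 is M. ES(M) = max(sum(A), sum(B)) = max(36, 18) = 36
Free float = ES(successor) - EF(current) = 36 - 18 = 18

18


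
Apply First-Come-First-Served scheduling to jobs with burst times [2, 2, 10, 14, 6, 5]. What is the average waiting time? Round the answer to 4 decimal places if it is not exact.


FCFS order (as given): [2, 2, 10, 14, 6, 5]
Waiting times:
  Job 1: wait = 0
  Job 2: wait = 2
  Job 3: wait = 4
  Job 4: wait = 14
  Job 5: wait = 28
  Job 6: wait = 34
Sum of waiting times = 82
Average waiting time = 82/6 = 13.6667

13.6667


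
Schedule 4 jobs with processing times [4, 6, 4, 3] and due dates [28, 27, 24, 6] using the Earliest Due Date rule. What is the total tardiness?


Sort by due date (EDD order): [(3, 6), (4, 24), (6, 27), (4, 28)]
Compute completion times and tardiness:
  Job 1: p=3, d=6, C=3, tardiness=max(0,3-6)=0
  Job 2: p=4, d=24, C=7, tardiness=max(0,7-24)=0
  Job 3: p=6, d=27, C=13, tardiness=max(0,13-27)=0
  Job 4: p=4, d=28, C=17, tardiness=max(0,17-28)=0
Total tardiness = 0

0


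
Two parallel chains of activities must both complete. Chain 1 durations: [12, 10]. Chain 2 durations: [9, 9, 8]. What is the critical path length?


Path A total = 12 + 10 = 22
Path B total = 9 + 9 + 8 = 26
Critical path = longest path = max(22, 26) = 26

26


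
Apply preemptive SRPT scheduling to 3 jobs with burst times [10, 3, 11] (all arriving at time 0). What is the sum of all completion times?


Since all jobs arrive at t=0, SRPT equals SPT ordering.
SPT order: [3, 10, 11]
Completion times:
  Job 1: p=3, C=3
  Job 2: p=10, C=13
  Job 3: p=11, C=24
Total completion time = 3 + 13 + 24 = 40

40


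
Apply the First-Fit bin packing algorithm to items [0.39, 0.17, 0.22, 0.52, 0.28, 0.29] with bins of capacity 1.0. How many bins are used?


Place items sequentially using First-Fit:
  Item 0.39 -> new Bin 1
  Item 0.17 -> Bin 1 (now 0.56)
  Item 0.22 -> Bin 1 (now 0.78)
  Item 0.52 -> new Bin 2
  Item 0.28 -> Bin 2 (now 0.8)
  Item 0.29 -> new Bin 3
Total bins used = 3

3


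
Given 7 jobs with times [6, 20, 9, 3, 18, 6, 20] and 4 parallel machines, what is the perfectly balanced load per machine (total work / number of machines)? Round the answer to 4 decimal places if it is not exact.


Total processing time = 6 + 20 + 9 + 3 + 18 + 6 + 20 = 82
Number of machines = 4
Ideal balanced load = 82 / 4 = 20.5

20.5


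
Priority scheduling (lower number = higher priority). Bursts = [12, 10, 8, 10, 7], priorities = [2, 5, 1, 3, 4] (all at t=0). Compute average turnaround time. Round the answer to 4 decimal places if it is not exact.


Sort by priority (ascending = highest first):
Order: [(1, 8), (2, 12), (3, 10), (4, 7), (5, 10)]
Completion times:
  Priority 1, burst=8, C=8
  Priority 2, burst=12, C=20
  Priority 3, burst=10, C=30
  Priority 4, burst=7, C=37
  Priority 5, burst=10, C=47
Average turnaround = 142/5 = 28.4

28.4


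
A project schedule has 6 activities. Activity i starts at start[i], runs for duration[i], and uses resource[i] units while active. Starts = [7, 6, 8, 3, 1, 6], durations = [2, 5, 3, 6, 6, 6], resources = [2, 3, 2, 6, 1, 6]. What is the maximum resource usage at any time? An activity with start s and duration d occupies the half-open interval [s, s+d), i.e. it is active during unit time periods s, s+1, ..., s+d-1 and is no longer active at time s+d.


Each activity i is active on [start_i, start_i + duration_i).
Compute total resource usage per time slot:
  t=0: active resources = [], total = 0
  t=1: active resources = [1], total = 1
  t=2: active resources = [1], total = 1
  t=3: active resources = [6, 1], total = 7
  t=4: active resources = [6, 1], total = 7
  t=5: active resources = [6, 1], total = 7
  t=6: active resources = [3, 6, 1, 6], total = 16
  t=7: active resources = [2, 3, 6, 6], total = 17
  t=8: active resources = [2, 3, 2, 6, 6], total = 19
  t=9: active resources = [3, 2, 6], total = 11
  t=10: active resources = [3, 2, 6], total = 11
  t=11: active resources = [6], total = 6
Peak resource demand = 19

19


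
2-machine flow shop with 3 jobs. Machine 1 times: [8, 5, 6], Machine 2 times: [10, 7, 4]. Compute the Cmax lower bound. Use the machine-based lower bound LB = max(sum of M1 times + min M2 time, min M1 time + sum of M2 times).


LB1 = sum(M1 times) + min(M2 times) = 19 + 4 = 23
LB2 = min(M1 times) + sum(M2 times) = 5 + 21 = 26
Lower bound = max(LB1, LB2) = max(23, 26) = 26

26


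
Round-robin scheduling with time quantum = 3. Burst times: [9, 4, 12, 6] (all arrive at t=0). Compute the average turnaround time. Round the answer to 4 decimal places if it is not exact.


Time quantum = 3
Execution trace:
  J1 runs 3 units, time = 3
  J2 runs 3 units, time = 6
  J3 runs 3 units, time = 9
  J4 runs 3 units, time = 12
  J1 runs 3 units, time = 15
  J2 runs 1 units, time = 16
  J3 runs 3 units, time = 19
  J4 runs 3 units, time = 22
  J1 runs 3 units, time = 25
  J3 runs 3 units, time = 28
  J3 runs 3 units, time = 31
Finish times: [25, 16, 31, 22]
Average turnaround = 94/4 = 23.5

23.5


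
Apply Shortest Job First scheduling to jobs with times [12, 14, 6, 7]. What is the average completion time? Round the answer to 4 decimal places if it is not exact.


SJF order (ascending): [6, 7, 12, 14]
Completion times:
  Job 1: burst=6, C=6
  Job 2: burst=7, C=13
  Job 3: burst=12, C=25
  Job 4: burst=14, C=39
Average completion = 83/4 = 20.75

20.75
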